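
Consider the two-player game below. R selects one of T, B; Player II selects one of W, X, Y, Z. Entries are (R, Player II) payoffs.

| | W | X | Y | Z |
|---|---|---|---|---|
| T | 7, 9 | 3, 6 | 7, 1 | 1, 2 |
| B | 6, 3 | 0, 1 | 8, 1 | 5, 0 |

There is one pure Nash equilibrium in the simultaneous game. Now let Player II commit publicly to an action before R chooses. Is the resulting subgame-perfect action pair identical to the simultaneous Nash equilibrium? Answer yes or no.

R best-responds to each possible Player II move:
- W: R compares 7, 6 and picks T; Player II would get 9.
- X: R compares 3, 0 and picks T; Player II would get 6.
- Y: R compares 7, 8 and picks B; Player II would get 1.
- Z: R compares 1, 5 and picks B; Player II would get 0.
Maximizing over 9, 6, 1, 0, Player II chooses W. Subgame-perfect outcome: (T, W) with payoffs (7, 9).
For the simultaneous game, intersect best replies.
R's best replies: W→T; X→T; Y→B; Z→B.
Player II's best replies: T→W; B→W.
Only (T, W) has each player best-responding; Nash payoffs (7, 9).
Sequential outcome (T, W) coincides with the Nash profile (T, W).

yes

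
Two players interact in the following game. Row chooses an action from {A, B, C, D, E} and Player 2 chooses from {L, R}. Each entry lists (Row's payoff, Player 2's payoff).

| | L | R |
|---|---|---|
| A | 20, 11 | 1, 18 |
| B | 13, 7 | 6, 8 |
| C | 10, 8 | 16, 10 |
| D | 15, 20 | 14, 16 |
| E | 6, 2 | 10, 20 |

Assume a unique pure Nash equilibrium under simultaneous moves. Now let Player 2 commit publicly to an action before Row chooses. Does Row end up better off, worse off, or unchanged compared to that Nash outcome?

better off

Work backward from Row's decision.
- L: BR = A, leader payoff 11.
- R: BR = C, leader payoff 10.
Player 2's induced payoffs are 11, 10, so Player 2 commits to L. Subgame-perfect outcome: (A, L) with payoffs (20, 11).
For the simultaneous game, intersect best replies.
Row's best replies: L→A; R→C.
Player 2's best replies: A→R; B→R; C→R; D→L; E→R.
The unique mutual best reply is (C, R), giving (16, 10).
Row earns 20 sequentially versus 16 at the Nash outcome: better off.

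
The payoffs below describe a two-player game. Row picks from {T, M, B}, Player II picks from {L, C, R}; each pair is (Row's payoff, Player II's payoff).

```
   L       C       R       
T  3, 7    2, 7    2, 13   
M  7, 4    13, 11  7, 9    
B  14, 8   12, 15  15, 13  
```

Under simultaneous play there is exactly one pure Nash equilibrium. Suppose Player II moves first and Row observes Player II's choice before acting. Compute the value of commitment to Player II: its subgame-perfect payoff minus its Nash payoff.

2

Work backward from Row's decision.
- L → Row plays B (best of 3, 7, 14); Player II gets 8.
- C → Row plays M (best of 2, 13, 12); Player II gets 11.
- R → Row plays B (best of 2, 7, 15); Player II gets 13.
Maximizing over 8, 11, 13, Player II chooses R. Subgame-perfect outcome: (B, R) with payoffs (15, 13).
For the simultaneous game, intersect best replies.
Row's best replies: L→B; C→M; R→B.
Player II's best replies: T→R; M→C; B→C.
The unique mutual best reply is (M, C), giving (13, 11).
Player II's commitment gain: 13 − 11 = 2.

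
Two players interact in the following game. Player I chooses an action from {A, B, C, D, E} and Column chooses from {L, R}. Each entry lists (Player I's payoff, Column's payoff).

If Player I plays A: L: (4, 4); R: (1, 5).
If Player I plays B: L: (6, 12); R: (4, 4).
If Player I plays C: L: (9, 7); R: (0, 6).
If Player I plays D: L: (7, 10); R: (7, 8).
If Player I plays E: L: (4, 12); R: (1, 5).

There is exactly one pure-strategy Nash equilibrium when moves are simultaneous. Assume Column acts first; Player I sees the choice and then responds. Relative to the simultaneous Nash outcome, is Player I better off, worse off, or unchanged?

worse off

Work backward from Player I's decision.
- L → Player I plays C (best of 4, 6, 9, 7, 4); Column gets 7.
- R → Player I plays D (best of 1, 4, 0, 7, 1); Column gets 8.
Among 7, 8, the best is 8 at R. Subgame-perfect outcome: (D, R) with payoffs (7, 8).
Now find the simultaneous Nash equilibrium.
Player I's best replies: L→C; R→D.
Column's best replies: A→R; B→L; C→L; D→L; E→L.
Only (C, L) has each player best-responding; Nash payoffs (9, 7).
Player I earns 7 sequentially versus 9 at the Nash outcome: worse off.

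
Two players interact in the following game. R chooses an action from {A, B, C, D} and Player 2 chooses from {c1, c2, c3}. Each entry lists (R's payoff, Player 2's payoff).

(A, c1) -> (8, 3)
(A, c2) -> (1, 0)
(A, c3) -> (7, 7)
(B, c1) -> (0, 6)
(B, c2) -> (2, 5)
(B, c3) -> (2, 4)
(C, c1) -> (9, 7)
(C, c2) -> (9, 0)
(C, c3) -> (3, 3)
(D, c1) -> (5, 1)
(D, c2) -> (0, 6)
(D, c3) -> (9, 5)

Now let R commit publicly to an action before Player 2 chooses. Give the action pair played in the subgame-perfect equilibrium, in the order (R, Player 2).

Player 2 best-responds to each possible R move:
- A: BR = c3, leader payoff 7.
- B: BR = c1, leader payoff 0.
- C: BR = c1, leader payoff 9.
- D: BR = c2, leader payoff 0.
Maximizing over 7, 0, 9, 0, R chooses C. Subgame-perfect outcome: (C, c1) with payoffs (9, 7).

(C, c1)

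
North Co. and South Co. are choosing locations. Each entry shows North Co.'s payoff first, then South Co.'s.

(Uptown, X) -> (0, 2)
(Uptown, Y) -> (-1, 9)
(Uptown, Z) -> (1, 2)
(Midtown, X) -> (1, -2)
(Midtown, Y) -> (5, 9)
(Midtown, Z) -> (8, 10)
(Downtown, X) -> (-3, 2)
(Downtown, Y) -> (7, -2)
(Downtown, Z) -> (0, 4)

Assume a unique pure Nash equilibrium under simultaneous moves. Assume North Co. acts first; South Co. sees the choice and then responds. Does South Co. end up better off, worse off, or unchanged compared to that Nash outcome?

unchanged

Backward induction with North Co. moving first.
- Uptown → South Co. plays Y (best of 2, 9, 2); North Co. gets -1.
- Midtown → South Co. plays Z (best of -2, 9, 10); North Co. gets 8.
- Downtown → South Co. plays Z (best of 2, -2, 4); North Co. gets 0.
Maximizing over -1, 8, 0, North Co. chooses Midtown. Subgame-perfect outcome: (Midtown, Z) with payoffs (8, 10).
Now find the simultaneous Nash equilibrium.
North Co.'s best replies: X→Midtown; Y→Downtown; Z→Midtown.
South Co.'s best replies: Uptown→Y; Midtown→Z; Downtown→Z.
The unique mutual best reply is (Midtown, Z), giving (8, 10).
South Co. earns 10 sequentially versus 10 at the Nash outcome: unchanged.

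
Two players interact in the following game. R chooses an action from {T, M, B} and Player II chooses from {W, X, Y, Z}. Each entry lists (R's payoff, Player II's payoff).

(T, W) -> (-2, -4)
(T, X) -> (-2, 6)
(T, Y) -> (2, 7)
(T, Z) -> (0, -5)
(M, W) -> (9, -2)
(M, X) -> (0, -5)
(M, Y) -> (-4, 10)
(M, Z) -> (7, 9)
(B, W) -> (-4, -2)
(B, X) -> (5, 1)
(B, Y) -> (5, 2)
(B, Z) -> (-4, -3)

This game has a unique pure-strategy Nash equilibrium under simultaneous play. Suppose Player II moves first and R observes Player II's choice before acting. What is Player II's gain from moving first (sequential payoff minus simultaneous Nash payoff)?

Work backward from R's decision.
- W: BR = M, leader payoff -2.
- X: BR = B, leader payoff 1.
- Y: BR = B, leader payoff 2.
- Z: BR = M, leader payoff 9.
Among -2, 1, 2, 9, the best is 9 at Z. Subgame-perfect outcome: (M, Z) with payoffs (7, 9).
Now find the simultaneous Nash equilibrium.
R's best replies: W→M; X→B; Y→B; Z→M.
Player II's best replies: T→Y; M→Y; B→Y.
The unique mutual best reply is (B, Y), giving (5, 2).
Player II's commitment gain: 9 − 2 = 7.

7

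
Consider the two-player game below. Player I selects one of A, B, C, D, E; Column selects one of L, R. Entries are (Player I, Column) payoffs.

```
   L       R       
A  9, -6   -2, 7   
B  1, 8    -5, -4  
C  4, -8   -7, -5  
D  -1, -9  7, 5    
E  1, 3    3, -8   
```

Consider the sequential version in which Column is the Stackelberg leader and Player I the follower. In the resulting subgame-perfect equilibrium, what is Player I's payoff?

Player I best-responds to each possible Column move:
- L: Player I compares 9, 1, 4, -1, 1 and picks A; Column would get -6.
- R: Player I compares -2, -5, -7, 7, 3 and picks D; Column would get 5.
Maximizing over -6, 5, Column chooses R. Subgame-perfect outcome: (D, R) with payoffs (7, 5).

7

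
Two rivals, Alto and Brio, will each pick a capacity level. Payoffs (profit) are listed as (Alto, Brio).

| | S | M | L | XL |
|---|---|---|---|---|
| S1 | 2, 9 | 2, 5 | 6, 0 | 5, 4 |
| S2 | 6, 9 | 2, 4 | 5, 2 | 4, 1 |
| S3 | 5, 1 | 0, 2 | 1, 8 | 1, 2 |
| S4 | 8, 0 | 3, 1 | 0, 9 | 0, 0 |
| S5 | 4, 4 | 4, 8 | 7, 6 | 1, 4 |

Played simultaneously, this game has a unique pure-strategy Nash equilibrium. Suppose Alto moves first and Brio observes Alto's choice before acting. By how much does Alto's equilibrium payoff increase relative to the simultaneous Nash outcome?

Work backward from Brio's decision.
- S1: Brio compares 9, 5, 0, 4 and picks S; Alto would get 2.
- S2: Brio compares 9, 4, 2, 1 and picks S; Alto would get 6.
- S3: Brio compares 1, 2, 8, 2 and picks L; Alto would get 1.
- S4: Brio compares 0, 1, 9, 0 and picks L; Alto would get 0.
- S5: Brio compares 4, 8, 6, 4 and picks M; Alto would get 4.
Maximizing over 2, 6, 1, 0, 4, Alto chooses S2. Subgame-perfect outcome: (S2, S) with payoffs (6, 9).
For the simultaneous game, intersect best replies.
Alto's best replies: S→S4; M→S5; L→S5; XL→S1.
Brio's best replies: S1→S; S2→S; S3→L; S4→L; S5→M.
The unique mutual best reply is (S5, M), giving (4, 8).
Alto's commitment gain: 6 − 4 = 2.

2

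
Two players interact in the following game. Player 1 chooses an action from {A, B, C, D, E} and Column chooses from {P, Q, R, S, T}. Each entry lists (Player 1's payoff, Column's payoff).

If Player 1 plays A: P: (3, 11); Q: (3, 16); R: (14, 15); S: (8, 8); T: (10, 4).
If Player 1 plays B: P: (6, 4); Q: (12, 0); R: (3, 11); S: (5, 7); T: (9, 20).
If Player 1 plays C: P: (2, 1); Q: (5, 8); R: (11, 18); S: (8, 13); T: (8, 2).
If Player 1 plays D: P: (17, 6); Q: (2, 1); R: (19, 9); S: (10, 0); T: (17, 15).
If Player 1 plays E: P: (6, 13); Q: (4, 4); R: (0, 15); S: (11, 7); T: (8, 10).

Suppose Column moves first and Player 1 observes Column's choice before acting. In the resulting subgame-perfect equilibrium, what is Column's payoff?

Player 1 best-responds to each possible Column move:
- P: BR = D, leader payoff 6.
- Q: BR = B, leader payoff 0.
- R: BR = D, leader payoff 9.
- S: BR = E, leader payoff 7.
- T: BR = D, leader payoff 15.
Among 6, 0, 9, 7, 15, the best is 15 at T. Subgame-perfect outcome: (D, T) with payoffs (17, 15).

15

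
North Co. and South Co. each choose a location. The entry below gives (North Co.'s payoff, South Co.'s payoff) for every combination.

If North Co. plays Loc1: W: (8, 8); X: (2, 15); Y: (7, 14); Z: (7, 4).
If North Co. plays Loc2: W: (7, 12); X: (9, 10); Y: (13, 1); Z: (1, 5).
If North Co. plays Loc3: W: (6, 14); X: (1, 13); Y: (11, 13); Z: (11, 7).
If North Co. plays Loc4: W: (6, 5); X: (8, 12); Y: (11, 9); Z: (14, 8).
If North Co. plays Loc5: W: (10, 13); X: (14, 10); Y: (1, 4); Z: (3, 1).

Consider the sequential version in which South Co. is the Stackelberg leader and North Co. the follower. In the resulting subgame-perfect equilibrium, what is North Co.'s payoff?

10

North Co. best-responds to each possible South Co. move:
- W: BR = Loc5, leader payoff 13.
- X: BR = Loc5, leader payoff 10.
- Y: BR = Loc2, leader payoff 1.
- Z: BR = Loc4, leader payoff 8.
Among 13, 10, 1, 8, the best is 13 at W. Subgame-perfect outcome: (Loc5, W) with payoffs (10, 13).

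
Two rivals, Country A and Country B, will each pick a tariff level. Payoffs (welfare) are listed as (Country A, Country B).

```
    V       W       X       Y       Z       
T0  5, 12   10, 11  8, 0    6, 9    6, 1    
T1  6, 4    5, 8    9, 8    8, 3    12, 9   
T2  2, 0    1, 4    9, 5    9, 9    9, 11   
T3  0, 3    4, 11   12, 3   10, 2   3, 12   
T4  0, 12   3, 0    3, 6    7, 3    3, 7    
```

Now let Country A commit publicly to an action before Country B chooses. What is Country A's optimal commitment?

Country B best-responds to each possible Country A move:
- T0 → Country B plays V (best of 12, 11, 0, 9, 1); Country A gets 5.
- T1 → Country B plays Z (best of 4, 8, 8, 3, 9); Country A gets 12.
- T2 → Country B plays Z (best of 0, 4, 5, 9, 11); Country A gets 9.
- T3 → Country B plays Z (best of 3, 11, 3, 2, 12); Country A gets 3.
- T4 → Country B plays V (best of 12, 0, 6, 3, 7); Country A gets 0.
Among 5, 12, 9, 3, 0, the best is 12 at T1. Subgame-perfect outcome: (T1, Z) with payoffs (12, 9).

T1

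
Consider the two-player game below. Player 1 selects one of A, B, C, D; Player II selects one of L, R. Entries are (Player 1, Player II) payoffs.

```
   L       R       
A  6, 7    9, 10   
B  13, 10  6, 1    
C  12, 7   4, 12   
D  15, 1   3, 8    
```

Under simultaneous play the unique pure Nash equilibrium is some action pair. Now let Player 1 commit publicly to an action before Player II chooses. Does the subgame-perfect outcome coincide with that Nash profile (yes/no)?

Player II best-responds to each possible Player 1 move:
- A → Player II plays R (best of 7, 10); Player 1 gets 9.
- B → Player II plays L (best of 10, 1); Player 1 gets 13.
- C → Player II plays R (best of 7, 12); Player 1 gets 4.
- D → Player II plays R (best of 1, 8); Player 1 gets 3.
Maximizing over 9, 13, 4, 3, Player 1 chooses B. Subgame-perfect outcome: (B, L) with payoffs (13, 10).
For the simultaneous game, intersect best replies.
Player 1's best replies: L→D; R→A.
Player II's best replies: A→R; B→L; C→R; D→R.
The unique mutual best reply is (A, R), giving (9, 10).
Sequential outcome (B, L) differs from the Nash profile (A, R).

no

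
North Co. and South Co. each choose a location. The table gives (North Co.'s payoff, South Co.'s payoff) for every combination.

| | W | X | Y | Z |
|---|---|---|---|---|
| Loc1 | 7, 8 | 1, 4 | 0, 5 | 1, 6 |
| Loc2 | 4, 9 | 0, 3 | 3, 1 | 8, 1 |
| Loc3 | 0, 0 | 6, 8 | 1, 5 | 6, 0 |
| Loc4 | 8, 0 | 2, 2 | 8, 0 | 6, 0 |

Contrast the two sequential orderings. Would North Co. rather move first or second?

first

If North Co. leads: South Co.'s best replies are Loc1→W, Loc2→W, Loc3→X, Loc4→X; North Co.'s induced payoffs 7, 4, 6, 2; outcome (Loc1, W), payoffs (7, 8).
If South Co. leads: North Co.'s best replies are W→Loc4, X→Loc3, Y→Loc4, Z→Loc2; South Co.'s induced payoffs 0, 8, 0, 1; outcome (Loc3, X), payoffs (6, 8).
North Co. gets 7 moving first and 6 moving second, so North Co. prefers to move first.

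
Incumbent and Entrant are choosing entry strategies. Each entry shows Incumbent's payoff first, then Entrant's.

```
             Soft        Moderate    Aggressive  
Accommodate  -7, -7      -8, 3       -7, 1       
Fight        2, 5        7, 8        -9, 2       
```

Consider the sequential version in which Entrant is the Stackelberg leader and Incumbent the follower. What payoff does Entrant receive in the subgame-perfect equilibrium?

8

Backward induction with Entrant moving first.
- Soft: BR = Fight, leader payoff 5.
- Moderate: BR = Fight, leader payoff 8.
- Aggressive: BR = Accommodate, leader payoff 1.
Among 5, 8, 1, the best is 8 at Moderate. Subgame-perfect outcome: (Fight, Moderate) with payoffs (7, 8).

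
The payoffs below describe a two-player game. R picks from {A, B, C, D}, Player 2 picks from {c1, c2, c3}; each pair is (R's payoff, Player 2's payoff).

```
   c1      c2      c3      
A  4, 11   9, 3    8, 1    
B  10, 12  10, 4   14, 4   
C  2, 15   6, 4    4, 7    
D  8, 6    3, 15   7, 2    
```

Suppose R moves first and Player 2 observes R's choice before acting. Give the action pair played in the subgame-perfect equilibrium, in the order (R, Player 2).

(B, c1)

Work backward from Player 2's decision.
- A: Player 2 compares 11, 3, 1 and picks c1; R would get 4.
- B: Player 2 compares 12, 4, 4 and picks c1; R would get 10.
- C: Player 2 compares 15, 4, 7 and picks c1; R would get 2.
- D: Player 2 compares 6, 15, 2 and picks c2; R would get 3.
Maximizing over 4, 10, 2, 3, R chooses B. Subgame-perfect outcome: (B, c1) with payoffs (10, 12).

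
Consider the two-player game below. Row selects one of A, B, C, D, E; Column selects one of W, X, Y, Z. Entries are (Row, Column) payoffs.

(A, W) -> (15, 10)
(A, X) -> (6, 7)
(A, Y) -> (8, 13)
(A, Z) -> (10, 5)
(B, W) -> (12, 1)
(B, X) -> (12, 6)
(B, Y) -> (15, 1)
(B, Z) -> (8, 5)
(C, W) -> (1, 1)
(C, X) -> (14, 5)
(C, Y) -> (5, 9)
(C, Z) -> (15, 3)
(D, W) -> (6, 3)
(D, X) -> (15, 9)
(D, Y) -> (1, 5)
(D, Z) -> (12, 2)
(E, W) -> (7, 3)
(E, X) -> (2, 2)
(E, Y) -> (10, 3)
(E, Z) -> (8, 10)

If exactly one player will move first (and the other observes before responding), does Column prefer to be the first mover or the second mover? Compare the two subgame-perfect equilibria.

first

If Row leads: Column's best replies are A→Y, B→X, C→Y, D→X, E→Z; Row's induced payoffs 8, 12, 5, 15, 8; outcome (D, X), payoffs (15, 9).
If Column leads: Row's best replies are W→A, X→D, Y→B, Z→C; Column's induced payoffs 10, 9, 1, 3; outcome (A, W), payoffs (15, 10).
Column gets 10 moving first and 9 moving second, so Column prefers to move first.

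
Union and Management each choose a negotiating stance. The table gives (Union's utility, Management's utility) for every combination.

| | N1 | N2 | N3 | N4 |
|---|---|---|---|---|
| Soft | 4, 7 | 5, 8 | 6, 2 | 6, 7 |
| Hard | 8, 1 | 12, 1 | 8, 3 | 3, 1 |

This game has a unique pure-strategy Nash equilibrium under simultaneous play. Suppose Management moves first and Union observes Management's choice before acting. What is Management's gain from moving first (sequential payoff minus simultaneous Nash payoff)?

Backward induction with Management moving first.
- N1 → Union plays Hard (best of 4, 8); Management gets 1.
- N2 → Union plays Hard (best of 5, 12); Management gets 1.
- N3 → Union plays Hard (best of 6, 8); Management gets 3.
- N4 → Union plays Soft (best of 6, 3); Management gets 7.
Maximizing over 1, 1, 3, 7, Management chooses N4. Subgame-perfect outcome: (Soft, N4) with payoffs (6, 7).
For the simultaneous game, intersect best replies.
Union's best replies: N1→Hard; N2→Hard; N3→Hard; N4→Soft.
Management's best replies: Soft→N2; Hard→N3.
The unique mutual best reply is (Hard, N3), giving (8, 3).
Management's commitment gain: 7 − 3 = 4.

4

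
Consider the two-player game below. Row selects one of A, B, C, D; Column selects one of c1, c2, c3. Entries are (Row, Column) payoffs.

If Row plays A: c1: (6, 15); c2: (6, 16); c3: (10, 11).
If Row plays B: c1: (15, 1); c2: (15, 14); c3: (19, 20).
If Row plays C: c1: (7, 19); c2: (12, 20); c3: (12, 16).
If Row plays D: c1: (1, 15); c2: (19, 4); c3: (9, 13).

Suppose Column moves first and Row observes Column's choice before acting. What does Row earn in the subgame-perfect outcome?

Backward induction with Column moving first.
- c1 → Row plays B (best of 6, 15, 7, 1); Column gets 1.
- c2 → Row plays D (best of 6, 15, 12, 19); Column gets 4.
- c3 → Row plays B (best of 10, 19, 12, 9); Column gets 20.
Among 1, 4, 20, the best is 20 at c3. Subgame-perfect outcome: (B, c3) with payoffs (19, 20).

19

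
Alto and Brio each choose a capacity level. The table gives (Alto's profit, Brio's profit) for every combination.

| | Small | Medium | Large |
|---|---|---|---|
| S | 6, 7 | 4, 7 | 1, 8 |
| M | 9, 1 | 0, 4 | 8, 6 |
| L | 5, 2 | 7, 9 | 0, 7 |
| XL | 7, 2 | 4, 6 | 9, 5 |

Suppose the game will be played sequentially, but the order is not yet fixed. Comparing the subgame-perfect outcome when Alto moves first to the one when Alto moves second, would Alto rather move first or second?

If Alto leads: Brio's best replies are S→Large, M→Large, L→Medium, XL→Medium; Alto's induced payoffs 1, 8, 7, 4; outcome (M, Large), payoffs (8, 6).
If Brio leads: Alto's best replies are Small→M, Medium→L, Large→XL; Brio's induced payoffs 1, 9, 5; outcome (L, Medium), payoffs (7, 9).
Alto gets 8 moving first and 7 moving second, so Alto prefers to move first.

first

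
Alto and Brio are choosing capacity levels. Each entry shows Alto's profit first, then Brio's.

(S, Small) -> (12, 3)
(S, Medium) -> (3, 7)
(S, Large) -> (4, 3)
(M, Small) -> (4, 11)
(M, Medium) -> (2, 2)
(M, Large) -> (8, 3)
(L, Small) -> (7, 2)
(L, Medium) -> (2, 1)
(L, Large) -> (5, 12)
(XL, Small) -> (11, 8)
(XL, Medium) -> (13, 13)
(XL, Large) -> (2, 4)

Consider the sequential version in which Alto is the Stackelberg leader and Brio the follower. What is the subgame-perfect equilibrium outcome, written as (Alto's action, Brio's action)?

(XL, Medium)

Backward induction with Alto moving first.
- S: BR = Medium, leader payoff 3.
- M: BR = Small, leader payoff 4.
- L: BR = Large, leader payoff 5.
- XL: BR = Medium, leader payoff 13.
Maximizing over 3, 4, 5, 13, Alto chooses XL. Subgame-perfect outcome: (XL, Medium) with payoffs (13, 13).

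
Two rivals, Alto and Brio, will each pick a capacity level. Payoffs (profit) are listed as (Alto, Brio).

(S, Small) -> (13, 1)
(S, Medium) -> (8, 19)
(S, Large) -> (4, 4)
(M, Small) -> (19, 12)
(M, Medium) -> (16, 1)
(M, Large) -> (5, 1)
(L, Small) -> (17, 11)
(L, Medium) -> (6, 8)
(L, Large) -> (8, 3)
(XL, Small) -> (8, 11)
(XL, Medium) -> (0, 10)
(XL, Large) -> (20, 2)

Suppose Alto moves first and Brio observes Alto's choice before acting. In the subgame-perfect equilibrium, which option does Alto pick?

M

Brio best-responds to each possible Alto move:
- S: Brio compares 1, 19, 4 and picks Medium; Alto would get 8.
- M: Brio compares 12, 1, 1 and picks Small; Alto would get 19.
- L: Brio compares 11, 8, 3 and picks Small; Alto would get 17.
- XL: Brio compares 11, 10, 2 and picks Small; Alto would get 8.
Alto's induced payoffs are 8, 19, 17, 8, so Alto commits to M. Subgame-perfect outcome: (M, Small) with payoffs (19, 12).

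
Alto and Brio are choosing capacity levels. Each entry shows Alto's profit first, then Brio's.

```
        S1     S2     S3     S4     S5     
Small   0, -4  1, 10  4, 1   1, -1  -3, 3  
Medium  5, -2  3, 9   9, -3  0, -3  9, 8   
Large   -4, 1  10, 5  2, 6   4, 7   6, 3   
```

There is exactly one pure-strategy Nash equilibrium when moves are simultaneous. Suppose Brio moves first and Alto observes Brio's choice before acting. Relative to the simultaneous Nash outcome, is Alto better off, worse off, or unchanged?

better off

Alto best-responds to each possible Brio move:
- S1: Alto compares 0, 5, -4 and picks Medium; Brio would get -2.
- S2: Alto compares 1, 3, 10 and picks Large; Brio would get 5.
- S3: Alto compares 4, 9, 2 and picks Medium; Brio would get -3.
- S4: Alto compares 1, 0, 4 and picks Large; Brio would get 7.
- S5: Alto compares -3, 9, 6 and picks Medium; Brio would get 8.
Brio's induced payoffs are -2, 5, -3, 7, 8, so Brio commits to S5. Subgame-perfect outcome: (Medium, S5) with payoffs (9, 8).
Under simultaneous play:
Alto's best replies: S1→Medium; S2→Large; S3→Medium; S4→Large; S5→Medium.
Brio's best replies: Small→S2; Medium→S2; Large→S4.
Only (Large, S4) has each player best-responding; Nash payoffs (4, 7).
Alto earns 9 sequentially versus 4 at the Nash outcome: better off.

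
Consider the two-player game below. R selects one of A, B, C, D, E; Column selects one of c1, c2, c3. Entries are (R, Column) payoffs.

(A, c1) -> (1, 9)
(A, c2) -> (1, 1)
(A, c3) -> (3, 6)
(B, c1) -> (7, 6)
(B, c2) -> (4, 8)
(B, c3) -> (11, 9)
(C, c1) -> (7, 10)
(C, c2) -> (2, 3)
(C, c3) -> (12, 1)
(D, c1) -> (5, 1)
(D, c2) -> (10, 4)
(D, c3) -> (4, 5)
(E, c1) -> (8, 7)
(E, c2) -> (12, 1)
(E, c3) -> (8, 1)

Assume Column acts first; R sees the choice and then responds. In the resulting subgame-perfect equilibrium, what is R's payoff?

8

Work backward from R's decision.
- c1: R compares 1, 7, 7, 5, 8 and picks E; Column would get 7.
- c2: R compares 1, 4, 2, 10, 12 and picks E; Column would get 1.
- c3: R compares 3, 11, 12, 4, 8 and picks C; Column would get 1.
Column's induced payoffs are 7, 1, 1, so Column commits to c1. Subgame-perfect outcome: (E, c1) with payoffs (8, 7).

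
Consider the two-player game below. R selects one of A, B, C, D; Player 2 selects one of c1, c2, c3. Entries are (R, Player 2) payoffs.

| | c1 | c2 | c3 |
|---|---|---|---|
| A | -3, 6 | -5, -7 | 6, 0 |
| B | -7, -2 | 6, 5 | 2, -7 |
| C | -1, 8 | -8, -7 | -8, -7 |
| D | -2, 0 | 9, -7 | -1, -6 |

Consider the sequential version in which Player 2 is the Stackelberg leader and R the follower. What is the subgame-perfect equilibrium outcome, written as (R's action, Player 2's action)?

Backward induction with Player 2 moving first.
- c1 → R plays C (best of -3, -7, -1, -2); Player 2 gets 8.
- c2 → R plays D (best of -5, 6, -8, 9); Player 2 gets -7.
- c3 → R plays A (best of 6, 2, -8, -1); Player 2 gets 0.
Maximizing over 8, -7, 0, Player 2 chooses c1. Subgame-perfect outcome: (C, c1) with payoffs (-1, 8).

(C, c1)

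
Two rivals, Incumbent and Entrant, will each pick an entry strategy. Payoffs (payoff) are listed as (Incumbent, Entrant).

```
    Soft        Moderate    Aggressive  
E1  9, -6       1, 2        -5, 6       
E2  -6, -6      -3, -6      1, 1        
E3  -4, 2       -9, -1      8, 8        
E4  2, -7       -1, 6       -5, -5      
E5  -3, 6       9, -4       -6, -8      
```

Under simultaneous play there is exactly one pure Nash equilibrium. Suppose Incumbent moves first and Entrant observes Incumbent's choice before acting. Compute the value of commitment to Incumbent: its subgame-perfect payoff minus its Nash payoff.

0

Backward induction with Incumbent moving first.
- E1: BR = Aggressive, leader payoff -5.
- E2: BR = Aggressive, leader payoff 1.
- E3: BR = Aggressive, leader payoff 8.
- E4: BR = Moderate, leader payoff -1.
- E5: BR = Soft, leader payoff -3.
Maximizing over -5, 1, 8, -1, -3, Incumbent chooses E3. Subgame-perfect outcome: (E3, Aggressive) with payoffs (8, 8).
Now find the simultaneous Nash equilibrium.
Incumbent's best replies: Soft→E1; Moderate→E5; Aggressive→E3.
Entrant's best replies: E1→Aggressive; E2→Aggressive; E3→Aggressive; E4→Moderate; E5→Soft.
The unique mutual best reply is (E3, Aggressive), giving (8, 8).
Incumbent's commitment gain: 8 − 8 = 0.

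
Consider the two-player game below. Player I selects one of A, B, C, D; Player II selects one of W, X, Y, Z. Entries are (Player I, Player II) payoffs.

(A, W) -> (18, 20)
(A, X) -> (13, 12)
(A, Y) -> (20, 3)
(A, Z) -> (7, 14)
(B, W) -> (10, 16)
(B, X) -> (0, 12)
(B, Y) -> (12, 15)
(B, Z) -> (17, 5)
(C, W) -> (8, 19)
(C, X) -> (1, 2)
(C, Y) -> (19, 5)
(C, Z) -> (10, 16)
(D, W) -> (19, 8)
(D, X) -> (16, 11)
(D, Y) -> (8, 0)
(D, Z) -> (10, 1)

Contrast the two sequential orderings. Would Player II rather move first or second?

second

If Player I leads: Player II's best replies are A→W, B→W, C→W, D→X; Player I's induced payoffs 18, 10, 8, 16; outcome (A, W), payoffs (18, 20).
If Player II leads: Player I's best replies are W→D, X→D, Y→A, Z→B; Player II's induced payoffs 8, 11, 3, 5; outcome (D, X), payoffs (16, 11).
Player II gets 11 moving first and 20 moving second, so Player II prefers to move second.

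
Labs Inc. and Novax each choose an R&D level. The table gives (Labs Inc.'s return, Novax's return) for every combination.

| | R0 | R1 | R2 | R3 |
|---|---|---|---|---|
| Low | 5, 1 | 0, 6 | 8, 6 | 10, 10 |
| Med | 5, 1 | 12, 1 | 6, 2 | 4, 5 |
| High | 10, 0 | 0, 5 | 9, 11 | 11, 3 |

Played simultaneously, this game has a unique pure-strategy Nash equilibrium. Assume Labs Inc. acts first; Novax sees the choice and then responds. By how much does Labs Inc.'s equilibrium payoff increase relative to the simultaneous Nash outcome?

1

Work backward from Novax's decision.
- Low: Novax compares 1, 6, 6, 10 and picks R3; Labs Inc. would get 10.
- Med: Novax compares 1, 1, 2, 5 and picks R3; Labs Inc. would get 4.
- High: Novax compares 0, 5, 11, 3 and picks R2; Labs Inc. would get 9.
Maximizing over 10, 4, 9, Labs Inc. chooses Low. Subgame-perfect outcome: (Low, R3) with payoffs (10, 10).
For the simultaneous game, intersect best replies.
Labs Inc.'s best replies: R0→High; R1→Med; R2→High; R3→High.
Novax's best replies: Low→R3; Med→R3; High→R2.
The unique mutual best reply is (High, R2), giving (9, 11).
Labs Inc.'s commitment gain: 10 − 9 = 1.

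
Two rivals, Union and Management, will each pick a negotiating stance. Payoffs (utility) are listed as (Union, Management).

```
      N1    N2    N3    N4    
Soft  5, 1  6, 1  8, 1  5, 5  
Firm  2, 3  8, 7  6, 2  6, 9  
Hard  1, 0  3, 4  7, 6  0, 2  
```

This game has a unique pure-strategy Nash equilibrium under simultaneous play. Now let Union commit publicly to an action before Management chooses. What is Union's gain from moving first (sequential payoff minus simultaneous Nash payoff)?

1

Work backward from Management's decision.
- Soft: Management compares 1, 1, 1, 5 and picks N4; Union would get 5.
- Firm: Management compares 3, 7, 2, 9 and picks N4; Union would get 6.
- Hard: Management compares 0, 4, 6, 2 and picks N3; Union would get 7.
Union's induced payoffs are 5, 6, 7, so Union commits to Hard. Subgame-perfect outcome: (Hard, N3) with payoffs (7, 6).
Now find the simultaneous Nash equilibrium.
Union's best replies: N1→Soft; N2→Firm; N3→Soft; N4→Firm.
Management's best replies: Soft→N4; Firm→N4; Hard→N3.
The unique mutual best reply is (Firm, N4), giving (6, 9).
Union's commitment gain: 7 − 6 = 1.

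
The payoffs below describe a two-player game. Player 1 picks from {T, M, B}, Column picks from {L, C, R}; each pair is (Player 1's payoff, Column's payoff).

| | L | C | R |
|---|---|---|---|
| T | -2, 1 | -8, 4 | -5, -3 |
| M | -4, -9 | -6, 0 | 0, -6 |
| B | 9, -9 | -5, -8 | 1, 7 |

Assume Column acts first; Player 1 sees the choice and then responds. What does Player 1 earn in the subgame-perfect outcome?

Player 1 best-responds to each possible Column move:
- L → Player 1 plays B (best of -2, -4, 9); Column gets -9.
- C → Player 1 plays B (best of -8, -6, -5); Column gets -8.
- R → Player 1 plays B (best of -5, 0, 1); Column gets 7.
Column's induced payoffs are -9, -8, 7, so Column commits to R. Subgame-perfect outcome: (B, R) with payoffs (1, 7).

1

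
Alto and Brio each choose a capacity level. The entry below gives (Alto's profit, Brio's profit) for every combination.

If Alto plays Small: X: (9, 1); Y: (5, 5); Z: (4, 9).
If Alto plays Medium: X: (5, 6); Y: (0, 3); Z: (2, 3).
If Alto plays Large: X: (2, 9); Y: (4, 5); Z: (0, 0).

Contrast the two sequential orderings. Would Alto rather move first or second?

If Alto leads: Brio's best replies are Small→Z, Medium→X, Large→X; Alto's induced payoffs 4, 5, 2; outcome (Medium, X), payoffs (5, 6).
If Brio leads: Alto's best replies are X→Small, Y→Small, Z→Small; Brio's induced payoffs 1, 5, 9; outcome (Small, Z), payoffs (4, 9).
Alto gets 5 moving first and 4 moving second, so Alto prefers to move first.

first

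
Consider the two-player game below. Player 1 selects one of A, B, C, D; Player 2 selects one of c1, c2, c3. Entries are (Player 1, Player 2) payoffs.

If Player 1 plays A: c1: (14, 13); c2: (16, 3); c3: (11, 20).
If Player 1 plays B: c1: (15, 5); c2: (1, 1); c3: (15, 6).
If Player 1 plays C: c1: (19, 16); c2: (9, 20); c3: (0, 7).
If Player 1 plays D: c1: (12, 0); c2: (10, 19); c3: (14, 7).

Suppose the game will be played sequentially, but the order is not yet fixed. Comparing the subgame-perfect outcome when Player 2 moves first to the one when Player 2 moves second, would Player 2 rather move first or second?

first

If Player 1 leads: Player 2's best replies are A→c3, B→c3, C→c2, D→c2; Player 1's induced payoffs 11, 15, 9, 10; outcome (B, c3), payoffs (15, 6).
If Player 2 leads: Player 1's best replies are c1→C, c2→A, c3→B; Player 2's induced payoffs 16, 3, 6; outcome (C, c1), payoffs (19, 16).
Player 2 gets 16 moving first and 6 moving second, so Player 2 prefers to move first.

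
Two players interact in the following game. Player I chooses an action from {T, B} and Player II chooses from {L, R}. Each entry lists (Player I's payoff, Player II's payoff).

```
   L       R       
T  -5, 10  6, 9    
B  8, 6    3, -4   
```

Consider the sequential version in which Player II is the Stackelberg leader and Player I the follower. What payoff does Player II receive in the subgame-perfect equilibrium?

9

Backward induction with Player II moving first.
- L → Player I plays B (best of -5, 8); Player II gets 6.
- R → Player I plays T (best of 6, 3); Player II gets 9.
Maximizing over 6, 9, Player II chooses R. Subgame-perfect outcome: (T, R) with payoffs (6, 9).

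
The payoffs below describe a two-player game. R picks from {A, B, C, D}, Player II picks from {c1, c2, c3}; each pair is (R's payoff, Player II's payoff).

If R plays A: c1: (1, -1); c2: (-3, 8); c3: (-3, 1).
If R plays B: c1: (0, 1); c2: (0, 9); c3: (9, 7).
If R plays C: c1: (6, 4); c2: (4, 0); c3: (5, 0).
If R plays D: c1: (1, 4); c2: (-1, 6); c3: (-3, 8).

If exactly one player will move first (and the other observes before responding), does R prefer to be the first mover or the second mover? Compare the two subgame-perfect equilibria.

second

If R leads: Player II's best replies are A→c2, B→c2, C→c1, D→c3; R's induced payoffs -3, 0, 6, -3; outcome (C, c1), payoffs (6, 4).
If Player II leads: R's best replies are c1→C, c2→C, c3→B; Player II's induced payoffs 4, 0, 7; outcome (B, c3), payoffs (9, 7).
R gets 6 moving first and 9 moving second, so R prefers to move second.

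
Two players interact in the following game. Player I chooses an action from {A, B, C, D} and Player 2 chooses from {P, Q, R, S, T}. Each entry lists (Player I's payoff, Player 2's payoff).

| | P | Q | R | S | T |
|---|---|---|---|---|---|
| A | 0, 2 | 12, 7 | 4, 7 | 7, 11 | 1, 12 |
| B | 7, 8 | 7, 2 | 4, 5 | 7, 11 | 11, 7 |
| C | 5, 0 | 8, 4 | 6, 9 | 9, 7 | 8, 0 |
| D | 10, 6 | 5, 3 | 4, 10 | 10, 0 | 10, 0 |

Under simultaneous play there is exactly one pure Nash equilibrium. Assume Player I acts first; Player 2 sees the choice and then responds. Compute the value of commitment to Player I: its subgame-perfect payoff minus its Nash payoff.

1

Work backward from Player 2's decision.
- A → Player 2 plays T (best of 2, 7, 7, 11, 12); Player I gets 1.
- B → Player 2 plays S (best of 8, 2, 5, 11, 7); Player I gets 7.
- C → Player 2 plays R (best of 0, 4, 9, 7, 0); Player I gets 6.
- D → Player 2 plays R (best of 6, 3, 10, 0, 0); Player I gets 4.
Among 1, 7, 6, 4, the best is 7 at B. Subgame-perfect outcome: (B, S) with payoffs (7, 11).
Now find the simultaneous Nash equilibrium.
Player I's best replies: P→D; Q→A; R→C; S→D; T→B.
Player 2's best replies: A→T; B→S; C→R; D→R.
Only (C, R) has each player best-responding; Nash payoffs (6, 9).
Player I's commitment gain: 7 − 6 = 1.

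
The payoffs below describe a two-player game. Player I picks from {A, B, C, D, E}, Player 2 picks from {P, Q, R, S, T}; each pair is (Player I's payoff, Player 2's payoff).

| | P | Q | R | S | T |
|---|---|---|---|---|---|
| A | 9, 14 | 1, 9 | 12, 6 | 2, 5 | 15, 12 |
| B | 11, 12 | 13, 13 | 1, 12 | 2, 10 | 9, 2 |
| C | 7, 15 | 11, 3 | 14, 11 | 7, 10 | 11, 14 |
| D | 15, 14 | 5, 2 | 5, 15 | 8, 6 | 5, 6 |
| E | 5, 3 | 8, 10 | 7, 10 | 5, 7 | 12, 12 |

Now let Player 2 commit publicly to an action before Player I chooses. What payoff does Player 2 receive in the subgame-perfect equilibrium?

Work backward from Player I's decision.
- P: BR = D, leader payoff 14.
- Q: BR = B, leader payoff 13.
- R: BR = C, leader payoff 11.
- S: BR = D, leader payoff 6.
- T: BR = A, leader payoff 12.
Maximizing over 14, 13, 11, 6, 12, Player 2 chooses P. Subgame-perfect outcome: (D, P) with payoffs (15, 14).

14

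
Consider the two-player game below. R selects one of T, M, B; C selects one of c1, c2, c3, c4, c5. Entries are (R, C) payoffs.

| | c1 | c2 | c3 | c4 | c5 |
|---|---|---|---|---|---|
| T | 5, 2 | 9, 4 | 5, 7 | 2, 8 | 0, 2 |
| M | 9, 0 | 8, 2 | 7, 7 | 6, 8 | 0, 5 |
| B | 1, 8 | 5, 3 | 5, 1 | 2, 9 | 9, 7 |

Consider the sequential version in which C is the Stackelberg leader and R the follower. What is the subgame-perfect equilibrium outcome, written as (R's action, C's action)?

Backward induction with C moving first.
- c1: R compares 5, 9, 1 and picks M; C would get 0.
- c2: R compares 9, 8, 5 and picks T; C would get 4.
- c3: R compares 5, 7, 5 and picks M; C would get 7.
- c4: R compares 2, 6, 2 and picks M; C would get 8.
- c5: R compares 0, 0, 9 and picks B; C would get 7.
Among 0, 4, 7, 8, 7, the best is 8 at c4. Subgame-perfect outcome: (M, c4) with payoffs (6, 8).

(M, c4)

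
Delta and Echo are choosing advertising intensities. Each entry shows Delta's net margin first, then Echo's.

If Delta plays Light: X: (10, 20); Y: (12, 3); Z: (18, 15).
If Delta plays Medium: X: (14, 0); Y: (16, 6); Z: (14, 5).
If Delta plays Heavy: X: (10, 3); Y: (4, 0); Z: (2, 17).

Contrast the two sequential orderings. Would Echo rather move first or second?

If Delta leads: Echo's best replies are Light→X, Medium→Y, Heavy→Z; Delta's induced payoffs 10, 16, 2; outcome (Medium, Y), payoffs (16, 6).
If Echo leads: Delta's best replies are X→Medium, Y→Medium, Z→Light; Echo's induced payoffs 0, 6, 15; outcome (Light, Z), payoffs (18, 15).
Echo gets 15 moving first and 6 moving second, so Echo prefers to move first.

first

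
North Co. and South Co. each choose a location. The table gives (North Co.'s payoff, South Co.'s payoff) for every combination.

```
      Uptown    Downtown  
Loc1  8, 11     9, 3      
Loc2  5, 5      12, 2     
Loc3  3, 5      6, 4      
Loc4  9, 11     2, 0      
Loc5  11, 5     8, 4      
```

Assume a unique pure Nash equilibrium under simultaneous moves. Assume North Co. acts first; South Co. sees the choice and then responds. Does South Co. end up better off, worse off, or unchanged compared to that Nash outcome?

unchanged

Work backward from South Co.'s decision.
- Loc1: South Co. compares 11, 3 and picks Uptown; North Co. would get 8.
- Loc2: South Co. compares 5, 2 and picks Uptown; North Co. would get 5.
- Loc3: South Co. compares 5, 4 and picks Uptown; North Co. would get 3.
- Loc4: South Co. compares 11, 0 and picks Uptown; North Co. would get 9.
- Loc5: South Co. compares 5, 4 and picks Uptown; North Co. would get 11.
North Co.'s induced payoffs are 8, 5, 3, 9, 11, so North Co. commits to Loc5. Subgame-perfect outcome: (Loc5, Uptown) with payoffs (11, 5).
Under simultaneous play:
North Co.'s best replies: Uptown→Loc5; Downtown→Loc2.
South Co.'s best replies: Loc1→Uptown; Loc2→Uptown; Loc3→Uptown; Loc4→Uptown; Loc5→Uptown.
The unique mutual best reply is (Loc5, Uptown), giving (11, 5).
South Co. earns 5 sequentially versus 5 at the Nash outcome: unchanged.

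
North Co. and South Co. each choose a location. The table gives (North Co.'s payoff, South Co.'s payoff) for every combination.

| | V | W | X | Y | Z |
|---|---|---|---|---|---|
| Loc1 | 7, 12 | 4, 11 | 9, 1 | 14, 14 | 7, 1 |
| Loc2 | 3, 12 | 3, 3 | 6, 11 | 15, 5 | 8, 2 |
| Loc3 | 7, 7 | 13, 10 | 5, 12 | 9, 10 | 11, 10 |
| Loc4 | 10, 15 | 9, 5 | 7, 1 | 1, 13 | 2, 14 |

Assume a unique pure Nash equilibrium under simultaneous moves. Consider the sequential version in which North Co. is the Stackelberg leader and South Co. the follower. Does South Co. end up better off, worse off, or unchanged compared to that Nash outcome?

South Co. best-responds to each possible North Co. move:
- Loc1: South Co. compares 12, 11, 1, 14, 1 and picks Y; North Co. would get 14.
- Loc2: South Co. compares 12, 3, 11, 5, 2 and picks V; North Co. would get 3.
- Loc3: South Co. compares 7, 10, 12, 10, 10 and picks X; North Co. would get 5.
- Loc4: South Co. compares 15, 5, 1, 13, 14 and picks V; North Co. would get 10.
Among 14, 3, 5, 10, the best is 14 at Loc1. Subgame-perfect outcome: (Loc1, Y) with payoffs (14, 14).
For the simultaneous game, intersect best replies.
North Co.'s best replies: V→Loc4; W→Loc3; X→Loc1; Y→Loc2; Z→Loc3.
South Co.'s best replies: Loc1→Y; Loc2→V; Loc3→X; Loc4→V.
The unique mutual best reply is (Loc4, V), giving (10, 15).
South Co. earns 14 sequentially versus 15 at the Nash outcome: worse off.

worse off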